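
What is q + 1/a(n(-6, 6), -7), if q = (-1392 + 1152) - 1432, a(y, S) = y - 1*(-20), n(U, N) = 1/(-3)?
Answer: -98645/59 ≈ -1671.9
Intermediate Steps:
n(U, N) = -⅓
a(y, S) = 20 + y (a(y, S) = y + 20 = 20 + y)
q = -1672 (q = -240 - 1432 = -1672)
q + 1/a(n(-6, 6), -7) = -1672 + 1/(20 - ⅓) = -1672 + 1/(59/3) = -1672 + 3/59 = -98645/59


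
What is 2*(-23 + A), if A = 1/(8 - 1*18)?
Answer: -231/5 ≈ -46.200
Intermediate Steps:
A = -⅒ (A = 1/(8 - 18) = 1/(-10) = -⅒ ≈ -0.10000)
2*(-23 + A) = 2*(-23 - ⅒) = 2*(-231/10) = -231/5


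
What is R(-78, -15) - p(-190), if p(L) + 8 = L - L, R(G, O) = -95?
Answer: -87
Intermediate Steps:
p(L) = -8 (p(L) = -8 + (L - L) = -8 + 0 = -8)
R(-78, -15) - p(-190) = -95 - 1*(-8) = -95 + 8 = -87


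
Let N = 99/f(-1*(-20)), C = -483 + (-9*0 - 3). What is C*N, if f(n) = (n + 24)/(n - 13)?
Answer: -15309/2 ≈ -7654.5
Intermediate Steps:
f(n) = (24 + n)/(-13 + n)
C = -486 (C = -483 + (0 - 3) = -483 - 3 = -486)
N = 63/4 (N = 99/(((24 - 1*(-20))/(-13 - 1*(-20)))) = 99/(((24 + 20)/(-13 + 20))) = 99/((44/7)) = 99/(((⅐)*44)) = 99/(44/7) = 99*(7/44) = 63/4 ≈ 15.750)
C*N = -486*63/4 = -15309/2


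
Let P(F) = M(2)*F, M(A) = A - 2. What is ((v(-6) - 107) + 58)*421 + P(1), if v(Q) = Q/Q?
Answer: -20208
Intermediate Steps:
M(A) = -2 + A
P(F) = 0 (P(F) = (-2 + 2)*F = 0*F = 0)
v(Q) = 1
((v(-6) - 107) + 58)*421 + P(1) = ((1 - 107) + 58)*421 + 0 = (-106 + 58)*421 + 0 = -48*421 + 0 = -20208 + 0 = -20208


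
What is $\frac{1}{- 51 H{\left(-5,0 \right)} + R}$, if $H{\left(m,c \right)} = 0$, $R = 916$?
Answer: $\frac{1}{916} \approx 0.0010917$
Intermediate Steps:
$\frac{1}{- 51 H{\left(-5,0 \right)} + R} = \frac{1}{\left(-51\right) 0 + 916} = \frac{1}{0 + 916} = \frac{1}{916}$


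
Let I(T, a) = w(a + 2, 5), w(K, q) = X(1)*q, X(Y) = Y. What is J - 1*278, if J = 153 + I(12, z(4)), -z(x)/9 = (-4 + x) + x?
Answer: -120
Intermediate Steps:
z(x) = 36 - 18*x (z(x) = -9*((-4 + x) + x) = -9*(-4 + 2*x) = 36 - 18*x)
w(K, q) = q (w(K, q) = 1*q = q)
I(T, a) = 5
J = 158 (J = 153 + 5 = 158)
J - 1*278 = 158 - 1*278 = 158 - 278 = -120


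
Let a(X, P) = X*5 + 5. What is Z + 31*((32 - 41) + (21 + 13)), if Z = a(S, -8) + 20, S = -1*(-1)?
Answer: 805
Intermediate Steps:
S = 1
a(X, P) = 5 + 5*X (a(X, P) = 5*X + 5 = 5 + 5*X)
Z = 30 (Z = (5 + 5*1) + 20 = (5 + 5) + 20 = 10 + 20 = 30)
Z + 31*((32 - 41) + (21 + 13)) = 30 + 31*((32 - 41) + (21 + 13)) = 30 + 31*(-9 + 34) = 30 + 31*25 = 30 + 775 = 805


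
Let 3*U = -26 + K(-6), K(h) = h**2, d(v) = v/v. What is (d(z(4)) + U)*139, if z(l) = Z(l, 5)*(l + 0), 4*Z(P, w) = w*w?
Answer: 1807/3 ≈ 602.33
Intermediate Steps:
Z(P, w) = w**2/4 (Z(P, w) = (w*w)/4 = w**2/4)
z(l) = 25*l/4 (z(l) = ((1/4)*5**2)*(l + 0) = ((1/4)*25)*l = 25*l/4)
d(v) = 1
U = 10/3 (U = (-26 + (-6)**2)/3 = (-26 + 36)/3 = (1/3)*10 = 10/3 ≈ 3.3333)
(d(z(4)) + U)*139 = (1 + 10/3)*139 = (13/3)*139 = 1807/3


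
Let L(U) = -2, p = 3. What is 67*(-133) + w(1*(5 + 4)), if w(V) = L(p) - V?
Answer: -8922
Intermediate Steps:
w(V) = -2 - V
67*(-133) + w(1*(5 + 4)) = 67*(-133) + (-2 - (5 + 4)) = -8911 + (-2 - 9) = -8911 - 11 = -8922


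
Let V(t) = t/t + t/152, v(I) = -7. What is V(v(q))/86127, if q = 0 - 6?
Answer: 145/13091304 ≈ 1.1076e-5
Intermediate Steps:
q = -6
V(t) = 1 + t/152 (V(t) = 1 + t*(1/152) = 1 + t/152)
V(v(q))/86127 = (1 + (1/152)*(-7))/86127 = (1 - 7/152)*(1/86127) = (145/152)*(1/86127) = 145/13091304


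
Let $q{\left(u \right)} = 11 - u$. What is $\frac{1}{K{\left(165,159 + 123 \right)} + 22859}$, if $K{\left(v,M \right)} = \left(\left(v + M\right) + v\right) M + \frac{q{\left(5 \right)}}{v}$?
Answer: $\frac{55}{10749367} \approx 5.1166 \cdot 10^{-6}$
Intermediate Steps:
$K{\left(v,M \right)} = \frac{6}{v} + M \left(M + 2 v\right)$ ($K{\left(v,M \right)} = \left(\left(v + M\right) + v\right) M + \frac{11 - 5}{v} = \left(\left(M + v\right) + v\right) M + \frac{11 - 5}{v} = \left(M + 2 v\right) M + \frac{6}{v} = M \left(M + 2 v\right) + \frac{6}{v} = \frac{6}{v} + M \left(M + 2 v\right)$)
$\frac{1}{K{\left(165,159 + 123 \right)} + 22859} = \frac{1}{\frac{6 + \left(159 + 123\right) 165 \left(\left(159 + 123\right) + 2 \cdot 165\right)}{165} + 22859} = \frac{1}{\frac{6 + 282 \cdot 165 \left(282 + 330\right)}{165} + 22859} = \frac{1}{\frac{6 + 282 \cdot 165 \cdot 612}{165} + 22859} = \frac{1}{\frac{6 + 28476360}{165} + 22859} = \frac{1}{\frac{1}{165} \cdot 28476366 + 22859} = \frac{1}{\frac{9492122}{55} + 22859} = \frac{1}{\frac{10749367}{55}} = \frac{55}{10749367}$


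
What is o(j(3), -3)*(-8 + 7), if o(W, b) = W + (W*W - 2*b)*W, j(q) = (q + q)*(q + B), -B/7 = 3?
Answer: 1260468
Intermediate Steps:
B = -21 (B = -7*3 = -21)
j(q) = 2*q*(-21 + q) (j(q) = (q + q)*(q - 21) = (2*q)*(-21 + q) = 2*q*(-21 + q))
o(W, b) = W + W*(W² - 2*b) (o(W, b) = W + (W² - 2*b)*W = W + W*(W² - 2*b))
o(j(3), -3)*(-8 + 7) = ((2*3*(-21 + 3))*(1 + (2*3*(-21 + 3))² - 2*(-3)))*(-8 + 7) = ((2*3*(-18))*(1 + (2*3*(-18))² + 6))*(-1) = -108*(1 + (-108)² + 6)*(-1) = -108*(1 + 11664 + 6)*(-1) = -108*11671*(-1) = -1260468*(-1) = 1260468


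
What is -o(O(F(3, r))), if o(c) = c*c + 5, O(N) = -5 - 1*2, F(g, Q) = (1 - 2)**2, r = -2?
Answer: -54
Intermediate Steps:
F(g, Q) = 1 (F(g, Q) = (-1)**2 = 1)
O(N) = -7 (O(N) = -5 - 2 = -7)
o(c) = 5 + c**2 (o(c) = c**2 + 5 = 5 + c**2)
-o(O(F(3, r))) = -(5 + (-7)**2) = -(5 + 49) = -1*54 = -54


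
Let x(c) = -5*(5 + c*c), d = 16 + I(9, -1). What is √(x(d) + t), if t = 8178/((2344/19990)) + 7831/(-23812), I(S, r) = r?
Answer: √834730743246401863/3488458 ≈ 261.90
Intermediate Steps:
d = 15 (d = 16 - 1 = 15)
t = 486590627347/6976916 (t = 8178/((2344*(1/19990))) + 7831*(-1/23812) = 8178/(1172/9995) - 7831/23812 = 8178*(9995/1172) - 7831/23812 = 40869555/586 - 7831/23812 = 486590627347/6976916 ≈ 69743.)
x(c) = -25 - 5*c² (x(c) = -5*(5 + c²) = -25 - 5*c²)
√(x(d) + t) = √((-25 - 5*15²) + 486590627347/6976916) = √((-25 - 5*225) + 486590627347/6976916) = √((-25 - 1125) + 486590627347/6976916) = √(-1150 + 486590627347/6976916) = √(478567173947/6976916) = √834730743246401863/3488458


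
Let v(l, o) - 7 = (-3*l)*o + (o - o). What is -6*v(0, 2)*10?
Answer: -420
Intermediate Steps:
v(l, o) = 7 - 3*l*o (v(l, o) = 7 + ((-3*l)*o + (o - o)) = 7 + (-3*l*o + 0) = 7 - 3*l*o)
-6*v(0, 2)*10 = -6*(7 - 3*0*2)*10 = -6*(7 + 0)*10 = -6*7*10 = -42*10 = -420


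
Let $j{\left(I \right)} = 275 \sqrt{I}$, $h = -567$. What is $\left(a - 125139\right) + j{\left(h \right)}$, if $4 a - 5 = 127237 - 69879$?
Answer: $- \frac{443193}{4} + 2475 i \sqrt{7} \approx -1.108 \cdot 10^{5} + 6548.2 i$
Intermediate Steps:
$a = \frac{57363}{4}$ ($a = \frac{5}{4} + \frac{127237 - 69879}{4} = \frac{5}{4} + \frac{1}{4} \cdot 57358 = \frac{5}{4} + \frac{28679}{2} = \frac{57363}{4} \approx 14341.0$)
$\left(a - 125139\right) + j{\left(h \right)} = \left(\frac{57363}{4} - 125139\right) + 275 \sqrt{-567} = - \frac{443193}{4} + 275 \cdot 9 i \sqrt{7} = - \frac{443193}{4} + 2475 i \sqrt{7}$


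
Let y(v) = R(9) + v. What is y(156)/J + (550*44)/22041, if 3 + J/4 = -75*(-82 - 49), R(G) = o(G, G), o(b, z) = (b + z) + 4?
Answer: 159115483/144324468 ≈ 1.1025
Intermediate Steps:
o(b, z) = 4 + b + z
R(G) = 4 + 2*G (R(G) = 4 + G + G = 4 + 2*G)
J = 39288 (J = -12 + 4*(-75*(-82 - 49)) = -12 + 4*(-75*(-131)) = -12 + 4*9825 = -12 + 39300 = 39288)
y(v) = 22 + v (y(v) = (4 + 2*9) + v = (4 + 18) + v = 22 + v)
y(156)/J + (550*44)/22041 = (22 + 156)/39288 + (550*44)/22041 = 178*(1/39288) + 24200*(1/22041) = 89/19644 + 24200/22041 = 159115483/144324468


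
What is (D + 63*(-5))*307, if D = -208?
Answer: -160561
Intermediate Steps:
(D + 63*(-5))*307 = (-208 + 63*(-5))*307 = (-208 - 315)*307 = -523*307 = -160561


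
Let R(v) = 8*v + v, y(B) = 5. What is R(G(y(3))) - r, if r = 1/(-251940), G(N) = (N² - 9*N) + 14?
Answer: -13604759/251940 ≈ -54.000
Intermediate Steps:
G(N) = 14 + N² - 9*N
R(v) = 9*v
r = -1/251940 ≈ -3.9692e-6
R(G(y(3))) - r = 9*(14 + 5² - 9*5) - 1*(-1/251940) = 9*(14 + 25 - 45) + 1/251940 = 9*(-6) + 1/251940 = -54 + 1/251940 = -13604759/251940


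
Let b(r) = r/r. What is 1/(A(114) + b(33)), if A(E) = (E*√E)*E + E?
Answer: -115/19254132599 + 12996*√114/19254132599 ≈ 7.2008e-6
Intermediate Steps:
b(r) = 1
A(E) = E + E^(5/2) (A(E) = E^(3/2)*E + E = E^(5/2) + E = E + E^(5/2))
1/(A(114) + b(33)) = 1/((114 + 114^(5/2)) + 1) = 1/((114 + 12996*√114) + 1) = 1/(115 + 12996*√114)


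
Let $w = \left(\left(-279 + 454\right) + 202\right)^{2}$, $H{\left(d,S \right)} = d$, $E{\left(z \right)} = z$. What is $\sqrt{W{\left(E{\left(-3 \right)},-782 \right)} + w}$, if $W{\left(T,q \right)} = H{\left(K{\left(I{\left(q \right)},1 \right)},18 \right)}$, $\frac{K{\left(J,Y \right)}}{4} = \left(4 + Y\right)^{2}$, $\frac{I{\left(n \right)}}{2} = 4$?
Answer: $\sqrt{142229} \approx 377.13$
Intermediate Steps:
$I{\left(n \right)} = 8$ ($I{\left(n \right)} = 2 \cdot 4 = 8$)
$K{\left(J,Y \right)} = 4 \left(4 + Y\right)^{2}$
$W{\left(T,q \right)} = 100$ ($W{\left(T,q \right)} = 4 \left(4 + 1\right)^{2} = 4 \cdot 5^{2} = 4 \cdot 25 = 100$)
$w = 142129$ ($w = \left(175 + 202\right)^{2} = 377^{2} = 142129$)
$\sqrt{W{\left(E{\left(-3 \right)},-782 \right)} + w} = \sqrt{100 + 142129} = \sqrt{142229}$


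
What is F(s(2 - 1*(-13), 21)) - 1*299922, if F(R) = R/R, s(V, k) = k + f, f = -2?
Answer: -299921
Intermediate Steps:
s(V, k) = -2 + k (s(V, k) = k - 2 = -2 + k)
F(R) = 1
F(s(2 - 1*(-13), 21)) - 1*299922 = 1 - 1*299922 = 1 - 299922 = -299921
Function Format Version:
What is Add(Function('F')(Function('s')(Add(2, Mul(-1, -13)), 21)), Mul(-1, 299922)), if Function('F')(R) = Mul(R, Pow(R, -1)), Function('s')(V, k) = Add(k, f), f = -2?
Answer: -299921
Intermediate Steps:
Function('s')(V, k) = Add(-2, k) (Function('s')(V, k) = Add(k, -2) = Add(-2, k))
Function('F')(R) = 1
Add(Function('F')(Function('s')(Add(2, Mul(-1, -13)), 21)), Mul(-1, 299922)) = Add(1, Mul(-1, 299922)) = Add(1, -299922) = -299921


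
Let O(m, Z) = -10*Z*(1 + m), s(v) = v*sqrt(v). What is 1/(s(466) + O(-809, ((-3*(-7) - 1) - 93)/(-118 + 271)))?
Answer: 11280690/252619426633 + 5454297*sqrt(466)/1010477706532 ≈ 0.00016118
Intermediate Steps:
s(v) = v**(3/2)
O(m, Z) = -10*Z*(1 + m)
1/(s(466) + O(-809, ((-3*(-7) - 1) - 93)/(-118 + 271))) = 1/(466**(3/2) - 10*((-3*(-7) - 1) - 93)/(-118 + 271)*(1 - 809)) = 1/(466*sqrt(466) - 10*((21 - 1) - 93)/153*(-808)) = 1/(466*sqrt(466) - 10*(20 - 93)*(1/153)*(-808)) = 1/(466*sqrt(466) - 10*(-73*1/153)*(-808)) = 1/(466*sqrt(466) - 10*(-73/153)*(-808)) = 1/(466*sqrt(466) - 589840/153) = 1/(-589840/153 + 466*sqrt(466))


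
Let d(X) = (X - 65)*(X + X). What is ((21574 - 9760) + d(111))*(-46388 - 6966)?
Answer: -1175175204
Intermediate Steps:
d(X) = 2*X*(-65 + X) (d(X) = (-65 + X)*(2*X) = 2*X*(-65 + X))
((21574 - 9760) + d(111))*(-46388 - 6966) = ((21574 - 9760) + 2*111*(-65 + 111))*(-46388 - 6966) = (11814 + 2*111*46)*(-53354) = (11814 + 10212)*(-53354) = 22026*(-53354) = -1175175204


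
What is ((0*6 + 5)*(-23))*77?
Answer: -8855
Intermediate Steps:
((0*6 + 5)*(-23))*77 = ((0 + 5)*(-23))*77 = (5*(-23))*77 = -115*77 = -8855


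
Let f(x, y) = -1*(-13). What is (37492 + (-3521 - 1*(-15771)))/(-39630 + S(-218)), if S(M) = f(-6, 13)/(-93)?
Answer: -4626006/3685603 ≈ -1.2552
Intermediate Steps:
f(x, y) = 13
S(M) = -13/93 (S(M) = 13/(-93) = 13*(-1/93) = -13/93)
(37492 + (-3521 - 1*(-15771)))/(-39630 + S(-218)) = (37492 + (-3521 - 1*(-15771)))/(-39630 - 13/93) = (37492 + (-3521 + 15771))/(-3685603/93) = (37492 + 12250)*(-93/3685603) = 49742*(-93/3685603) = -4626006/3685603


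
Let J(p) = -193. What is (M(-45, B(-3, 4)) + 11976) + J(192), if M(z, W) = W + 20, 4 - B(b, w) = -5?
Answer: 11812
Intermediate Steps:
B(b, w) = 9 (B(b, w) = 4 - 1*(-5) = 4 + 5 = 9)
M(z, W) = 20 + W
(M(-45, B(-3, 4)) + 11976) + J(192) = ((20 + 9) + 11976) - 193 = (29 + 11976) - 193 = 12005 - 193 = 11812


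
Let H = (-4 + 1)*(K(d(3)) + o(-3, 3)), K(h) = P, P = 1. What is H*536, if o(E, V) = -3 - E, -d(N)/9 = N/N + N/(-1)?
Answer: -1608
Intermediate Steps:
d(N) = -9 + 9*N (d(N) = -9*(N/N + N/(-1)) = -9*(1 + N*(-1)) = -9*(1 - N) = -9 + 9*N)
K(h) = 1
H = -3 (H = (-4 + 1)*(1 + (-3 - 1*(-3))) = -3*(1 + (-3 + 3)) = -3*(1 + 0) = -3*1 = -3)
H*536 = -3*536 = -1608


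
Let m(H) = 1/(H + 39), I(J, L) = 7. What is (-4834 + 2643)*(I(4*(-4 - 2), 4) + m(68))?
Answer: -1643250/107 ≈ -15357.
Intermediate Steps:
m(H) = 1/(39 + H)
(-4834 + 2643)*(I(4*(-4 - 2), 4) + m(68)) = (-4834 + 2643)*(7 + 1/(39 + 68)) = -2191*(7 + 1/107) = -2191*750/107 = -1643250/107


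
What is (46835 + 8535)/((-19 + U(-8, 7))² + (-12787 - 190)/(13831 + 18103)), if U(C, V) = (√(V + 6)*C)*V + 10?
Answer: 768841858017059540/562714382194532643 - 6324106690912640*√13/187571460731510881 ≈ 1.2447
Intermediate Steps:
U(C, V) = 10 + C*V*√(6 + V) (U(C, V) = (√(6 + V)*C)*V + 10 = (C*√(6 + V))*V + 10 = C*V*√(6 + V) + 10 = 10 + C*V*√(6 + V))
(46835 + 8535)/((-19 + U(-8, 7))² + (-12787 - 190)/(13831 + 18103)) = (46835 + 8535)/((-19 + (10 - 8*7*√(6 + 7)))² + (-12787 - 190)/(13831 + 18103)) = 55370/((-19 + (10 - 8*7*√13))² - 12977/31934) = 55370/((-19 + (10 - 56*√13))² - 12977*1/31934) = 55370/((-9 - 56*√13)² - 12977/31934) = 55370/(-12977/31934 + (-9 - 56*√13)²)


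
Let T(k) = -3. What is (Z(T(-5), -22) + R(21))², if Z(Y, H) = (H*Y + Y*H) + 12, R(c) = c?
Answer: 27225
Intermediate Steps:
Z(Y, H) = 12 + 2*H*Y (Z(Y, H) = (H*Y + H*Y) + 12 = 2*H*Y + 12 = 12 + 2*H*Y)
(Z(T(-5), -22) + R(21))² = ((12 + 2*(-22)*(-3)) + 21)² = ((12 + 132) + 21)² = (144 + 21)² = 165² = 27225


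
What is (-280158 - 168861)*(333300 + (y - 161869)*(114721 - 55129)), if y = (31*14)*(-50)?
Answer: 4911778675352412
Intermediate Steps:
y = -21700 (y = 434*(-50) = -21700)
(-280158 - 168861)*(333300 + (y - 161869)*(114721 - 55129)) = (-280158 - 168861)*(333300 + (-21700 - 161869)*(114721 - 55129)) = -449019*(333300 - 183569*59592) = -449019*(333300 - 10939243848) = -449019*(-10938910548) = 4911778675352412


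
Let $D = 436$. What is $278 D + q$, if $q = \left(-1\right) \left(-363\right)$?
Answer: $121571$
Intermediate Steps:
$q = 363$
$278 D + q = 278 \cdot 436 + 363 = 121208 + 363 = 121571$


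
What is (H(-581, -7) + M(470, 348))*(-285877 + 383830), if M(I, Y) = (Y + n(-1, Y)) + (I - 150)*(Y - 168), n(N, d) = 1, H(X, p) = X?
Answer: 5619367704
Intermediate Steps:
M(I, Y) = 1 + Y + (-168 + Y)*(-150 + I) (M(I, Y) = (Y + 1) + (I - 150)*(Y - 168) = (1 + Y) + (-150 + I)*(-168 + Y) = (1 + Y) + (-168 + Y)*(-150 + I) = 1 + Y + (-168 + Y)*(-150 + I))
(H(-581, -7) + M(470, 348))*(-285877 + 383830) = (-581 + (25201 - 168*470 - 149*348 + 470*348))*(-285877 + 383830) = (-581 + (25201 - 78960 - 51852 + 163560))*97953 = (-581 + 57949)*97953 = 57368*97953 = 5619367704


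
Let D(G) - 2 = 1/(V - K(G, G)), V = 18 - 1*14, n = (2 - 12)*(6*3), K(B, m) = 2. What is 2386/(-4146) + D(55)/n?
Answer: -29323/49752 ≈ -0.58938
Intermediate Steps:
n = -180 (n = -10*18 = -180)
V = 4 (V = 18 - 14 = 4)
D(G) = 5/2 (D(G) = 2 + 1/(4 - 1*2) = 2 + 1/(4 - 2) = 2 + 1/2 = 2 + ½ = 5/2)
2386/(-4146) + D(55)/n = 2386/(-4146) + (5/2)/(-180) = 2386*(-1/4146) + (5/2)*(-1/180) = -1193/2073 - 1/72 = -29323/49752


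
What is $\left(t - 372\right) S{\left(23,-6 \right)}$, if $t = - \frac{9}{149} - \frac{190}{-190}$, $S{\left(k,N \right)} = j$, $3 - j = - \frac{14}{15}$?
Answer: $- \frac{3261992}{2235} \approx -1459.5$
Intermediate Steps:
$j = \frac{59}{15}$ ($j = 3 - - \frac{14}{15} = 3 + \frac{14}{15} = \frac{59}{15} \approx 3.9333$)
$S{\left(k,N \right)} = \frac{59}{15}$
$t = \frac{140}{149}$ ($t = \left(-9\right) \frac{1}{149} - -1 = - \frac{9}{149} + 1 = \frac{140}{149} \approx 0.9396$)
$\left(t - 372\right) S{\left(23,-6 \right)} = \left(\frac{140}{149} - 372\right) \frac{59}{15} = \left(- \frac{55288}{149}\right) \frac{59}{15} = - \frac{3261992}{2235}$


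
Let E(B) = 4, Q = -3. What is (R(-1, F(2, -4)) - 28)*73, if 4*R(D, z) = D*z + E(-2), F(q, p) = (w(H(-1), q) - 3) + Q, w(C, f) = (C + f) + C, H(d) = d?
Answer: -3723/2 ≈ -1861.5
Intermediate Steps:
w(C, f) = f + 2*C
F(q, p) = -8 + q (F(q, p) = ((q + 2*(-1)) - 3) - 3 = ((q - 2) - 3) - 3 = ((-2 + q) - 3) - 3 = (-5 + q) - 3 = -8 + q)
R(D, z) = 1 + D*z/4 (R(D, z) = (D*z + 4)/4 = (4 + D*z)/4 = 1 + D*z/4)
(R(-1, F(2, -4)) - 28)*73 = ((1 + (¼)*(-1)*(-8 + 2)) - 28)*73 = ((1 + (¼)*(-1)*(-6)) - 28)*73 = ((1 + 3/2) - 28)*73 = (5/2 - 28)*73 = -51/2*73 = -3723/2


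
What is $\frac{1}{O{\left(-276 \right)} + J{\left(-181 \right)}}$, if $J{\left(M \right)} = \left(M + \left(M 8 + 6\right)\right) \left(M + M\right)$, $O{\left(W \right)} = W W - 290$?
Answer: $\frac{1}{663412} \approx 1.5074 \cdot 10^{-6}$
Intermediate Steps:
$O{\left(W \right)} = -290 + W^{2}$ ($O{\left(W \right)} = W^{2} - 290 = -290 + W^{2}$)
$J{\left(M \right)} = 2 M \left(6 + 9 M\right)$ ($J{\left(M \right)} = \left(M + \left(8 M + 6\right)\right) 2 M = \left(M + \left(6 + 8 M\right)\right) 2 M = \left(6 + 9 M\right) 2 M = 2 M \left(6 + 9 M\right)$)
$\frac{1}{O{\left(-276 \right)} + J{\left(-181 \right)}} = \frac{1}{\left(-290 + \left(-276\right)^{2}\right) + 6 \left(-181\right) \left(2 + 3 \left(-181\right)\right)} = \frac{1}{\left(-290 + 76176\right) + 6 \left(-181\right) \left(2 - 543\right)} = \frac{1}{75886 + 6 \left(-181\right) \left(-541\right)} = \frac{1}{75886 + 587526} = \frac{1}{663412}$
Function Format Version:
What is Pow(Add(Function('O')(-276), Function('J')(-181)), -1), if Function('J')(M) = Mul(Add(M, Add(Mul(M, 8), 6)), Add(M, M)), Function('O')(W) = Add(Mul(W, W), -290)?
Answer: Rational(1, 663412) ≈ 1.5074e-6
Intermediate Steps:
Function('O')(W) = Add(-290, Pow(W, 2)) (Function('O')(W) = Add(Pow(W, 2), -290) = Add(-290, Pow(W, 2)))
Function('J')(M) = Mul(2, M, Add(6, Mul(9, M))) (Function('J')(M) = Mul(Add(M, Add(Mul(8, M), 6)), Mul(2, M)) = Mul(Add(M, Add(6, Mul(8, M))), Mul(2, M)) = Mul(Add(6, Mul(9, M)), Mul(2, M)) = Mul(2, M, Add(6, Mul(9, M))))
Pow(Add(Function('O')(-276), Function('J')(-181)), -1) = Pow(Add(Add(-290, Pow(-276, 2)), Mul(6, -181, Add(2, Mul(3, -181)))), -1) = Pow(Add(Add(-290, 76176), Mul(6, -181, Add(2, -543))), -1) = Pow(Add(75886, Mul(6, -181, -541)), -1) = Pow(Add(75886, 587526), -1) = Pow(663412, -1) = Rational(1, 663412)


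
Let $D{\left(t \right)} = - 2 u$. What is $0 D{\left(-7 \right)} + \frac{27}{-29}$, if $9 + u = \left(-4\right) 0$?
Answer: $- \frac{27}{29} \approx -0.93103$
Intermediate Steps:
$u = -9$ ($u = -9 - 0 = -9 + 0 = -9$)
$D{\left(t \right)} = 18$ ($D{\left(t \right)} = \left(-2\right) \left(-9\right) = 18$)
$0 D{\left(-7 \right)} + \frac{27}{-29} = 0 \cdot 18 + \frac{27}{-29} = 0 + 27 \left(- \frac{1}{29}\right) = 0 - \frac{27}{29} = - \frac{27}{29}$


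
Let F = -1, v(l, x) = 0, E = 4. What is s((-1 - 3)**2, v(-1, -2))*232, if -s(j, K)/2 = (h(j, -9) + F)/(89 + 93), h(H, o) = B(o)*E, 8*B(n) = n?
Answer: 1276/91 ≈ 14.022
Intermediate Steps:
B(n) = n/8
h(H, o) = o/2 (h(H, o) = (o/8)*4 = o/2)
s(j, K) = 11/182 (s(j, K) = -2*((1/2)*(-9) - 1)/(89 + 93) = -2*(-9/2 - 1)/182 = -(-11)/182 = -2*(-11/364) = 11/182)
s((-1 - 3)**2, v(-1, -2))*232 = (11/182)*232 = 1276/91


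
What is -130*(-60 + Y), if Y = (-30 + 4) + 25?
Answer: 7930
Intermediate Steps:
Y = -1 (Y = -26 + 25 = -1)
-130*(-60 + Y) = -130*(-60 - 1) = -130*(-61) = 7930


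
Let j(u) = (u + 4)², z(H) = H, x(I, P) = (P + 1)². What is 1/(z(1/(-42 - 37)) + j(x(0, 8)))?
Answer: 79/570774 ≈ 0.00013841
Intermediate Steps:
x(I, P) = (1 + P)²
j(u) = (4 + u)²
1/(z(1/(-42 - 37)) + j(x(0, 8))) = 1/(1/(-42 - 37) + (4 + (1 + 8)²)²) = 1/(1/(-79) + (4 + 9²)²) = 1/(-1/79 + (4 + 81)²) = 1/(-1/79 + 85²) = 1/(-1/79 + 7225) = 1/(570774/79) = 79/570774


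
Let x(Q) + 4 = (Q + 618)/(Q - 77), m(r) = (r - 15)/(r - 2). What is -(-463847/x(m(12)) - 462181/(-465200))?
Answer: -166803479616889/4311938800 ≈ -38684.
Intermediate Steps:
m(r) = (-15 + r)/(-2 + r)
x(Q) = -4 + (618 + Q)/(-77 + Q) (x(Q) = -4 + (Q + 618)/(Q - 77) = -4 + (618 + Q)/(-77 + Q))
-(-463847/x(m(12)) - 462181/(-465200)) = -(-463847*(-77 + (-15 + 12)/(-2 + 12))/(926 - 3*(-15 + 12)/(-2 + 12)) - 462181/(-465200)) = -(-463847*(-77 - 3/10)/(926 - 3*(-3)/10) - 462181*(-1/465200)) = -(-463847*(-77 + (⅒)*(-3))/(926 - 3*(-3)/10) + 462181/465200) = -(-463847*(-77 - 3/10)/(926 - 3*(-3/10)) + 462181/465200) = -(-463847*(-773/(10*(926 + 9/10))) + 462181/465200) = -(-463847/((-10/773*9269/10)) + 462181/465200) = -(-463847/(-9269/773) + 462181/465200) = -(-463847*(-773/9269) + 462181/465200) = -(358553731/9269 + 462181/465200) = -1*166803479616889/4311938800 = -166803479616889/4311938800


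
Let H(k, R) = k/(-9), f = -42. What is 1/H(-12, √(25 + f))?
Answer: ¾ ≈ 0.75000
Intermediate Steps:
H(k, R) = -k/9 (H(k, R) = k*(-⅑) = -k/9)
1/H(-12, √(25 + f)) = 1/(-⅑*(-12)) = 1/(4/3) = ¾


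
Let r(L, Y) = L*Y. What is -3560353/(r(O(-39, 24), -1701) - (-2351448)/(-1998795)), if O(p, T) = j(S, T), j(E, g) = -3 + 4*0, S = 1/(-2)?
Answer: -2372138591545/3399166479 ≈ -697.86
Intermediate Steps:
S = -½ ≈ -0.50000
j(E, g) = -3 (j(E, g) = -3 + 0 = -3)
O(p, T) = -3
-3560353/(r(O(-39, 24), -1701) - (-2351448)/(-1998795)) = -3560353/(-3*(-1701) - (-2351448)/(-1998795)) = -3560353/(5103 - (-2351448)*(-1)/1998795) = -3560353/(5103 - 1*783816/666265) = -3560353/(5103 - 783816/666265) = -3560353/3399166479/666265 = -3560353*666265/3399166479 = -2372138591545/3399166479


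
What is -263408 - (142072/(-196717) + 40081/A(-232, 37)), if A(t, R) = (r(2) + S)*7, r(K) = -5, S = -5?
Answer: -3619283648403/13770190 ≈ -2.6283e+5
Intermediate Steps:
A(t, R) = -70 (A(t, R) = (-5 - 5)*7 = -10*7 = -70)
-263408 - (142072/(-196717) + 40081/A(-232, 37)) = -263408 - (142072/(-196717) + 40081/(-70)) = -263408 - (142072*(-1/196717) + 40081*(-1/70)) = -263408 - (-142072/196717 - 40081/70) = -263408 - 1*(-7894559117/13770190) = -263408 + 7894559117/13770190 = -3619283648403/13770190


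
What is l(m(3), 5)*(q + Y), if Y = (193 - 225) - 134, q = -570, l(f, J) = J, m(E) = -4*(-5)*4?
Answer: -3680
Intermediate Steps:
m(E) = 80 (m(E) = 20*4 = 80)
Y = -166 (Y = -32 - 134 = -166)
l(m(3), 5)*(q + Y) = 5*(-570 - 166) = 5*(-736) = -3680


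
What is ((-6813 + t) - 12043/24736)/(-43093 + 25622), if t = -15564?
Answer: 553529515/432162656 ≈ 1.2808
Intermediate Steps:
((-6813 + t) - 12043/24736)/(-43093 + 25622) = ((-6813 - 15564) - 12043/24736)/(-43093 + 25622) = (-22377 - 12043*1/24736)/(-17471) = (-22377 - 12043/24736)*(-1/17471) = -553529515/24736*(-1/17471) = 553529515/432162656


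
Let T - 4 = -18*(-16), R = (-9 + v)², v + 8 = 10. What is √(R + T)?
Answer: √341 ≈ 18.466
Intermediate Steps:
v = 2 (v = -8 + 10 = 2)
R = 49 (R = (-9 + 2)² = (-7)² = 49)
T = 292 (T = 4 - 18*(-16) = 4 - 1*(-288) = 4 + 288 = 292)
√(R + T) = √(49 + 292) = √341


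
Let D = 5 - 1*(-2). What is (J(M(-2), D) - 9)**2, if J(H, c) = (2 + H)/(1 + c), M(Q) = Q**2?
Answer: 1089/16 ≈ 68.063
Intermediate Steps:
D = 7 (D = 5 + 2 = 7)
J(H, c) = (2 + H)/(1 + c)
(J(M(-2), D) - 9)**2 = ((2 + (-2)**2)/(1 + 7) - 9)**2 = ((2 + 4)/8 - 9)**2 = ((1/8)*6 - 9)**2 = (3/4 - 9)**2 = (-33/4)**2 = 1089/16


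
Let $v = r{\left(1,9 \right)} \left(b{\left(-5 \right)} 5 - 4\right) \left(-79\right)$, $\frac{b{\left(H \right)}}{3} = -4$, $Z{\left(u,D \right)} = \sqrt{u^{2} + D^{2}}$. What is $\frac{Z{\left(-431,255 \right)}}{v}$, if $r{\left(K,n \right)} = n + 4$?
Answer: $\frac{\sqrt{250786}}{65728} \approx 0.0076191$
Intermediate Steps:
$Z{\left(u,D \right)} = \sqrt{D^{2} + u^{2}}$
$b{\left(H \right)} = -12$ ($b{\left(H \right)} = 3 \left(-4\right) = -12$)
$r{\left(K,n \right)} = 4 + n$
$v = 65728$ ($v = \left(4 + 9\right) \left(\left(-12\right) 5 - 4\right) \left(-79\right) = 13 \left(-60 - 4\right) \left(-79\right) = 13 \left(-64\right) \left(-79\right) = \left(-832\right) \left(-79\right) = 65728$)
$\frac{Z{\left(-431,255 \right)}}{v} = \frac{\sqrt{255^{2} + \left(-431\right)^{2}}}{65728} = \sqrt{65025 + 185761} \cdot \frac{1}{65728} = \sqrt{250786} \cdot \frac{1}{65728} = \frac{\sqrt{250786}}{65728}$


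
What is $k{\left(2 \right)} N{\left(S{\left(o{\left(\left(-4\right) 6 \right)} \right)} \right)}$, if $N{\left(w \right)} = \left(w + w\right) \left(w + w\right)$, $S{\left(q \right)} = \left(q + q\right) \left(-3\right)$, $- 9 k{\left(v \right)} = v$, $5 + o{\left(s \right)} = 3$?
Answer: $-128$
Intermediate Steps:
$o{\left(s \right)} = -2$ ($o{\left(s \right)} = -5 + 3 = -2$)
$k{\left(v \right)} = - \frac{v}{9}$
$S{\left(q \right)} = - 6 q$ ($S{\left(q \right)} = 2 q \left(-3\right) = - 6 q$)
$N{\left(w \right)} = 4 w^{2}$ ($N{\left(w \right)} = 2 w 2 w = 4 w^{2}$)
$k{\left(2 \right)} N{\left(S{\left(o{\left(\left(-4\right) 6 \right)} \right)} \right)} = \left(- \frac{1}{9}\right) 2 \cdot 4 \left(\left(-6\right) \left(-2\right)\right)^{2} = - \frac{2 \cdot 4 \cdot 12^{2}}{9} = - \frac{2 \cdot 4 \cdot 144}{9} = \left(- \frac{2}{9}\right) 576 = -128$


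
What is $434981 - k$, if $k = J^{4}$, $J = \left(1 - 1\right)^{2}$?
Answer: $434981$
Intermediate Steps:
$J = 0$ ($J = 0^{2} = 0$)
$k = 0$ ($k = 0^{4} = 0$)
$434981 - k = 434981 - 0 = 434981 + 0 = 434981$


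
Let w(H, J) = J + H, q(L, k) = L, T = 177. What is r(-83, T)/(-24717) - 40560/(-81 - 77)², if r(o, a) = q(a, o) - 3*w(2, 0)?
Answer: -83899197/51419599 ≈ -1.6317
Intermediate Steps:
w(H, J) = H + J
r(o, a) = -6 + a (r(o, a) = a - 3*(2 + 0) = a - 3*2 = a - 6 = -6 + a)
r(-83, T)/(-24717) - 40560/(-81 - 77)² = (-6 + 177)/(-24717) - 40560/(-81 - 77)² = 171*(-1/24717) - 40560/((-158)²) = -57/8239 - 40560/24964 = -57/8239 - 40560*1/24964 = -57/8239 - 10140/6241 = -83899197/51419599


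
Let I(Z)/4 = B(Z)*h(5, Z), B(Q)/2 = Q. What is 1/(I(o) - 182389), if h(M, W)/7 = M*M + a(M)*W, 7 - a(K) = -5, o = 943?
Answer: 1/598713139 ≈ 1.6702e-9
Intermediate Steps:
a(K) = 12 (a(K) = 7 - 1*(-5) = 7 + 5 = 12)
h(M, W) = 7*M**2 + 84*W (h(M, W) = 7*(M*M + 12*W) = 7*(M**2 + 12*W) = 7*M**2 + 84*W)
B(Q) = 2*Q
I(Z) = 8*Z*(175 + 84*Z) (I(Z) = 4*((2*Z)*(7*5**2 + 84*Z)) = 4*((2*Z)*(7*25 + 84*Z)) = 4*((2*Z)*(175 + 84*Z)) = 4*(2*Z*(175 + 84*Z)) = 8*Z*(175 + 84*Z))
1/(I(o) - 182389) = 1/(56*943*(25 + 12*943) - 182389) = 1/(56*943*(25 + 11316) - 182389) = 1/(56*943*11341 - 182389) = 1/(598895528 - 182389) = 1/598713139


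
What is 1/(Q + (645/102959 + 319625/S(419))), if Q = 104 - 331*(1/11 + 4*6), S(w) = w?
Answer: -474538031/3372663496861 ≈ -0.00014070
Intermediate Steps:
Q = -86571/11 (Q = 104 - 331*(1/11 + 24) = 104 - 331*265/11 = 104 - 87715/11 = -86571/11 ≈ -7870.1)
1/(Q + (645/102959 + 319625/S(419))) = 1/(-86571/11 + (645/102959 + 319625/419)) = 1/(-86571/11 + 32908540630/43139821) = 1/(-3372663496861/474538031) = -474538031/3372663496861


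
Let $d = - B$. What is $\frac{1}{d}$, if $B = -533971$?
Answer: $\frac{1}{533971} \approx 1.8728 \cdot 10^{-6}$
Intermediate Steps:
$d = 533971$ ($d = \left(-1\right) \left(-533971\right) = 533971$)
$\frac{1}{d} = \frac{1}{533971}$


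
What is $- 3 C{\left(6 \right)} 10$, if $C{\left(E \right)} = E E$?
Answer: $-1080$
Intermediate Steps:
$C{\left(E \right)} = E^{2}$
$- 3 C{\left(6 \right)} 10 = - 3 \cdot 6^{2} \cdot 10 = \left(-3\right) 36 \cdot 10 = \left(-108\right) 10 = -1080$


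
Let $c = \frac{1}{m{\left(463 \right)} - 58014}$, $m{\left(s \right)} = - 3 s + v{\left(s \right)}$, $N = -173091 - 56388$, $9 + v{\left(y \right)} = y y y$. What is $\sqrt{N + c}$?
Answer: $\frac{2 i \sqrt{564480335242670965085}}{99193435} \approx 479.04 i$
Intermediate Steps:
$v{\left(y \right)} = -9 + y^{3}$ ($v{\left(y \right)} = -9 + y y y = -9 + y^{2} y = -9 + y^{3}$)
$N = -229479$ ($N = -173091 - 56388 = -229479$)
$m{\left(s \right)} = -9 + s^{3} - 3 s$ ($m{\left(s \right)} = - 3 s + \left(-9 + s^{3}\right) = -9 + s^{3} - 3 s$)
$c = \frac{1}{99193435}$ ($c = \frac{1}{\left(-9 + 463^{3} - 1389\right) - 58014} = \frac{1}{\left(-9 + 99252847 - 1389\right) - 58014} = \frac{1}{99251449 - 58014} = \frac{1}{99193435} \approx 1.0081 \cdot 10^{-8}$)
$\sqrt{N + c} = \sqrt{-229479 + \frac{1}{99193435}} = \sqrt{- \frac{22762810270364}{99193435}} = \frac{2 i \sqrt{564480335242670965085}}{99193435}$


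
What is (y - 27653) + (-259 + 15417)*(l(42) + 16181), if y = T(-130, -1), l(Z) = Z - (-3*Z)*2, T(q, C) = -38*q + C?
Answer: 249705336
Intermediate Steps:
T(q, C) = C - 38*q
l(Z) = 7*Z (l(Z) = Z - (-6)*Z = Z + 6*Z = 7*Z)
y = 4939 (y = -1 - 38*(-130) = -1 + 4940 = 4939)
(y - 27653) + (-259 + 15417)*(l(42) + 16181) = (4939 - 27653) + (-259 + 15417)*(7*42 + 16181) = -22714 + 15158*(294 + 16181) = -22714 + 15158*16475 = -22714 + 249728050 = 249705336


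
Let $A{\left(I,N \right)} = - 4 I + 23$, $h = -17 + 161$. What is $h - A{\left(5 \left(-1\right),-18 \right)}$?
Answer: $101$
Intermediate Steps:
$h = 144$
$A{\left(I,N \right)} = 23 - 4 I$
$h - A{\left(5 \left(-1\right),-18 \right)} = 144 - \left(23 - 4 \cdot 5 \left(-1\right)\right) = 144 - \left(23 - -20\right) = 144 - \left(23 + 20\right) = 144 - 43 = 101$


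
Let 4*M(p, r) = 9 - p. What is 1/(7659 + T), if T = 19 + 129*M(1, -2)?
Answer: 1/7936 ≈ 0.00012601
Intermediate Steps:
M(p, r) = 9/4 - p/4 (M(p, r) = (9 - p)/4 = 9/4 - p/4)
T = 277 (T = 19 + 129*(9/4 - ¼*1) = 19 + 129*(9/4 - ¼) = 19 + 129*2 = 19 + 258 = 277)
1/(7659 + T) = 1/(7659 + 277) = 1/7936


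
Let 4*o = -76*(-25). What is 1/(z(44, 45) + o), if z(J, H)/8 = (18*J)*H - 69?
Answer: 1/285043 ≈ 3.5082e-6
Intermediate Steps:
z(J, H) = -552 + 144*H*J (z(J, H) = 8*((18*J)*H - 69) = 8*(18*H*J - 69) = 8*(-69 + 18*H*J) = -552 + 144*H*J)
o = 475 (o = (-76*(-25))/4 = (¼)*1900 = 475)
1/(z(44, 45) + o) = 1/((-552 + 144*45*44) + 475) = 1/((-552 + 285120) + 475) = 1/(284568 + 475) = 1/285043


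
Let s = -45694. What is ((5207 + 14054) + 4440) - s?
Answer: 69395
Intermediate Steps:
((5207 + 14054) + 4440) - s = ((5207 + 14054) + 4440) - 1*(-45694) = (19261 + 4440) + 45694 = 23701 + 45694 = 69395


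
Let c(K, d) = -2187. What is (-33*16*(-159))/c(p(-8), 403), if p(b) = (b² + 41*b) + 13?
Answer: -9328/243 ≈ -38.387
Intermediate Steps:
p(b) = 13 + b² + 41*b
(-33*16*(-159))/c(p(-8), 403) = (-33*16*(-159))/(-2187) = -528*(-159)*(-1/2187) = 83952*(-1/2187) = -9328/243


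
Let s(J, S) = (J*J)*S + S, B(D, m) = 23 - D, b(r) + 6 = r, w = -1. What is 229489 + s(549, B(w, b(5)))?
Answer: 7463137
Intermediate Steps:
b(r) = -6 + r
s(J, S) = S + S*J² (s(J, S) = J²*S + S = S*J² + S = S + S*J²)
229489 + s(549, B(w, b(5))) = 229489 + (23 - 1*(-1))*(1 + 549²) = 229489 + (23 + 1)*(1 + 301401) = 229489 + 24*301402 = 229489 + 7233648 = 7463137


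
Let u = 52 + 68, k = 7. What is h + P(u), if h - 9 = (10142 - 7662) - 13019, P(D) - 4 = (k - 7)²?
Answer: -10526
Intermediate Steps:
u = 120
P(D) = 4 (P(D) = 4 + (7 - 7)² = 4 + 0² = 4 + 0 = 4)
h = -10530 (h = 9 + ((10142 - 7662) - 13019) = 9 + (2480 - 13019) = 9 - 10539 = -10530)
h + P(u) = -10530 + 4 = -10526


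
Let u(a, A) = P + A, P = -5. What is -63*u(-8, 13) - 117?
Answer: -621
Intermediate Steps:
u(a, A) = -5 + A
-63*u(-8, 13) - 117 = -63*(-5 + 13) - 117 = -63*8 - 117 = -504 - 117 = -621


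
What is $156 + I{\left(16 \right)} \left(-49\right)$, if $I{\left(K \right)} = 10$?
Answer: $-334$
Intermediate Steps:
$156 + I{\left(16 \right)} \left(-49\right) = 156 + 10 \left(-49\right) = 156 - 490 = -334$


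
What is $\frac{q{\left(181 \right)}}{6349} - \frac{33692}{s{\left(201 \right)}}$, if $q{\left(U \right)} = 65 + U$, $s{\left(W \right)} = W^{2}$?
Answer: $- \frac{203971862}{256505949} \approx -0.79519$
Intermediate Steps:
$\frac{q{\left(181 \right)}}{6349} - \frac{33692}{s{\left(201 \right)}} = \frac{65 + 181}{6349} - \frac{33692}{201^{2}} = 246 \cdot \frac{1}{6349} - \frac{33692}{40401} = \frac{246}{6349} - \frac{33692}{40401} = - \frac{203971862}{256505949}$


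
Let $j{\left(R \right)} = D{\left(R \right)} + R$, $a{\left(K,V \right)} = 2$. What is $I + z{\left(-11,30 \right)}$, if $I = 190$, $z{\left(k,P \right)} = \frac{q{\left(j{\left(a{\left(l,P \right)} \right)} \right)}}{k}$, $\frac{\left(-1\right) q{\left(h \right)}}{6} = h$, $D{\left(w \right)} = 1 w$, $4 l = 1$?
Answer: $\frac{2114}{11} \approx 192.18$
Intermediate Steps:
$l = \frac{1}{4}$ ($l = \frac{1}{4} \cdot 1 = \frac{1}{4} \approx 0.25$)
$D{\left(w \right)} = w$
$j{\left(R \right)} = 2 R$ ($j{\left(R \right)} = R + R = 2 R$)
$q{\left(h \right)} = - 6 h$
$z{\left(k,P \right)} = - \frac{24}{k}$ ($z{\left(k,P \right)} = \frac{\left(-6\right) 2 \cdot 2}{k} = \frac{\left(-6\right) 4}{k} = - \frac{24}{k}$)
$I + z{\left(-11,30 \right)} = 190 - \frac{24}{-11} = 190 - - \frac{24}{11} = 190 + \frac{24}{11} = \frac{2114}{11}$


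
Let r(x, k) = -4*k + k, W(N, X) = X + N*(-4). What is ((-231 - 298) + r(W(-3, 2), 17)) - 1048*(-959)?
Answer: 1004452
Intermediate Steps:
W(N, X) = X - 4*N
r(x, k) = -3*k
((-231 - 298) + r(W(-3, 2), 17)) - 1048*(-959) = ((-231 - 298) - 3*17) - 1048*(-959) = (-529 - 51) + 1005032 = -580 + 1005032 = 1004452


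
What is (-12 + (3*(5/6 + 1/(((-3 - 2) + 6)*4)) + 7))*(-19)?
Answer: 133/4 ≈ 33.250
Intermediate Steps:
(-12 + (3*(5/6 + 1/(((-3 - 2) + 6)*4)) + 7))*(-19) = (-12 + (3*(5*(⅙) + (¼)/(-5 + 6)) + 7))*(-19) = (-12 + (3*(⅚ + (¼)/1) + 7))*(-19) = (-12 + (3*(⅚ + 1*(¼)) + 7))*(-19) = (-12 + (3*(⅚ + ¼) + 7))*(-19) = (-12 + (3*(13/12) + 7))*(-19) = (-12 + (13/4 + 7))*(-19) = (-12 + 41/4)*(-19) = -7/4*(-19) = 133/4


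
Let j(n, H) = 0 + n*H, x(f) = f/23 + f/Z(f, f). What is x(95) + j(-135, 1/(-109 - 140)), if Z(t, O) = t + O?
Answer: 19749/3818 ≈ 5.1726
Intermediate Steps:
Z(t, O) = O + t
x(f) = 1/2 + f/23 (x(f) = f/23 + f/(f + f) = f*(1/23) + f/((2*f)) = f/23 + f*(1/(2*f)) = f/23 + 1/2 = 1/2 + f/23)
j(n, H) = H*n (j(n, H) = 0 + H*n = H*n)
x(95) + j(-135, 1/(-109 - 140)) = (1/2 + (1/23)*95) - 135/(-109 - 140) = (1/2 + 95/23) - 135/(-249) = 213/46 - 1/249*(-135) = 213/46 + 45/83 = 19749/3818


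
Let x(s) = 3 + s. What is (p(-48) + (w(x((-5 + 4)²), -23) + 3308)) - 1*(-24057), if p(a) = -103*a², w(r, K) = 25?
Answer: -209922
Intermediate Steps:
(p(-48) + (w(x((-5 + 4)²), -23) + 3308)) - 1*(-24057) = (-103*(-48)² + (25 + 3308)) - 1*(-24057) = (-103*2304 + 3333) + 24057 = (-237312 + 3333) + 24057 = -233979 + 24057 = -209922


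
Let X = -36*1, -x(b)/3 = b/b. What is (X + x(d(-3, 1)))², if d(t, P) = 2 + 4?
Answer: 1521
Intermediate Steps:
d(t, P) = 6
x(b) = -3 (x(b) = -3*b/b = -3*1 = -3)
X = -36
(X + x(d(-3, 1)))² = (-36 - 3)² = (-39)² = 1521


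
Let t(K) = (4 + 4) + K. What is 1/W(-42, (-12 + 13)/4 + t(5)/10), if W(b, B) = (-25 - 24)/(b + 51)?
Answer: -9/49 ≈ -0.18367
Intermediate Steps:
t(K) = 8 + K
W(b, B) = -49/(51 + b)
1/W(-42, (-12 + 13)/4 + t(5)/10) = 1/(-49/(51 - 42)) = 1/(-49/9) = -9/49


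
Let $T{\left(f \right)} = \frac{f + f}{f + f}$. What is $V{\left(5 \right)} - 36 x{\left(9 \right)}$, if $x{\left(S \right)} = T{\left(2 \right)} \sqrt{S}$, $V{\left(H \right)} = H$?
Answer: $-103$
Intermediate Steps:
$T{\left(f \right)} = 1$ ($T{\left(f \right)} = \frac{2 f}{2 f} = 2 f \frac{1}{2 f} = 1$)
$x{\left(S \right)} = \sqrt{S}$ ($x{\left(S \right)} = 1 \sqrt{S} = \sqrt{S}$)
$V{\left(5 \right)} - 36 x{\left(9 \right)} = 5 - 36 \sqrt{9} = 5 - 108 = -103$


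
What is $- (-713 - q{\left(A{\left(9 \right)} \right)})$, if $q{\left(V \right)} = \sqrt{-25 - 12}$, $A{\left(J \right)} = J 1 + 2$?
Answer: $713 + i \sqrt{37} \approx 713.0 + 6.0828 i$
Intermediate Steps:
$A{\left(J \right)} = 2 + J$ ($A{\left(J \right)} = J + 2 = 2 + J$)
$q{\left(V \right)} = i \sqrt{37}$ ($q{\left(V \right)} = \sqrt{-37} = i \sqrt{37}$)
$- (-713 - q{\left(A{\left(9 \right)} \right)}) = - (-713 - i \sqrt{37}) = 713 + i \sqrt{37}$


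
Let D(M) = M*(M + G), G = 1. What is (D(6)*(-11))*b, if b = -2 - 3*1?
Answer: 2310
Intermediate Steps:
D(M) = M*(1 + M) (D(M) = M*(M + 1) = M*(1 + M))
b = -5 (b = -2 - 3 = -5)
(D(6)*(-11))*b = ((6*(1 + 6))*(-11))*(-5) = ((6*7)*(-11))*(-5) = (42*(-11))*(-5) = -462*(-5) = 2310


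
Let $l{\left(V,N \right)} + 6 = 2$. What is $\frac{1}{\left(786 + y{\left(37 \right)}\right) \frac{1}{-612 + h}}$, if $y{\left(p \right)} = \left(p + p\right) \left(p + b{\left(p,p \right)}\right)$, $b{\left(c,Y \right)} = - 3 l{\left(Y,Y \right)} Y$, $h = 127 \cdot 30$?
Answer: $\frac{1599}{18190} \approx 0.087905$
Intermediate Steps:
$h = 3810$
$l{\left(V,N \right)} = -4$ ($l{\left(V,N \right)} = -6 + 2 = -4$)
$b{\left(c,Y \right)} = 12 Y$ ($b{\left(c,Y \right)} = \left(-3\right) \left(-4\right) Y = 12 Y$)
$y{\left(p \right)} = 26 p^{2}$ ($y{\left(p \right)} = \left(p + p\right) \left(p + 12 p\right) = 2 p 13 p = 26 p^{2}$)
$\frac{1}{\left(786 + y{\left(37 \right)}\right) \frac{1}{-612 + h}} = \frac{1}{\left(786 + 26 \cdot 37^{2}\right) \frac{1}{-612 + 3810}} = \frac{1}{\left(786 + 26 \cdot 1369\right) \frac{1}{3198}} = \frac{1}{\left(786 + 35594\right) \frac{1}{3198}} = \frac{1}{36380 \cdot \frac{1}{3198}} = \frac{1}{\frac{18190}{1599}} = \frac{1599}{18190}$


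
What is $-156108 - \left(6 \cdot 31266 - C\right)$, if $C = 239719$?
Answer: $-103985$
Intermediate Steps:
$-156108 - \left(6 \cdot 31266 - C\right) = -156108 - \left(6 \cdot 31266 - 239719\right) = -156108 - \left(187596 - 239719\right) = -156108 - -52123 = -156108 + 52123 = -103985$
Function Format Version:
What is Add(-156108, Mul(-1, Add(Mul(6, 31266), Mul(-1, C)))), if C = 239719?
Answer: -103985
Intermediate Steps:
Add(-156108, Mul(-1, Add(Mul(6, 31266), Mul(-1, C)))) = Add(-156108, Mul(-1, Add(Mul(6, 31266), Mul(-1, 239719)))) = Add(-156108, Mul(-1, Add(187596, -239719))) = Add(-156108, Mul(-1, -52123)) = Add(-156108, 52123) = -103985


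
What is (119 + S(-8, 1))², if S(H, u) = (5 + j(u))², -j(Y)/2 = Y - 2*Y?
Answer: 28224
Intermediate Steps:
j(Y) = 2*Y (j(Y) = -2*(Y - 2*Y) = -(-2)*Y = 2*Y)
S(H, u) = (5 + 2*u)²
(119 + S(-8, 1))² = (119 + (5 + 2*1)²)² = (119 + (5 + 2)²)² = (119 + 7²)² = (119 + 49)² = 168² = 28224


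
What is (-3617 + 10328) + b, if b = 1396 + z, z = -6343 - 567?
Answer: 1197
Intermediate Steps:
z = -6910
b = -5514 (b = 1396 - 6910 = -5514)
(-3617 + 10328) + b = (-3617 + 10328) - 5514 = 6711 - 5514 = 1197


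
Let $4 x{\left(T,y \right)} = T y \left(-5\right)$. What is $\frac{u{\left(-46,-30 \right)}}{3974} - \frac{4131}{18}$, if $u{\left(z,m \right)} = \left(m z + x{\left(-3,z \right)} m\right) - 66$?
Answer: $- \frac{452772}{1987} \approx -227.87$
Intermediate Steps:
$x{\left(T,y \right)} = - \frac{5 T y}{4}$ ($x{\left(T,y \right)} = \frac{T y \left(-5\right)}{4} = \frac{\left(-5\right) T y}{4} = - \frac{5 T y}{4}$)
$u{\left(z,m \right)} = -66 + \frac{19 m z}{4}$ ($u{\left(z,m \right)} = \left(m z + \left(- \frac{5}{4}\right) \left(-3\right) z m\right) - 66 = \left(m z + \frac{15 z}{4} m\right) - 66 = \left(m z + \frac{15 m z}{4}\right) - 66 = \frac{19 m z}{4} - 66 = -66 + \frac{19 m z}{4}$)
$\frac{u{\left(-46,-30 \right)}}{3974} - \frac{4131}{18} = \frac{-66 + \frac{19}{4} \left(-30\right) \left(-46\right)}{3974} - \frac{4131}{18} = \left(-66 + 6555\right) \frac{1}{3974} - \frac{459}{2} = 6489 \cdot \frac{1}{3974} - \frac{459}{2} = \frac{6489}{3974} - \frac{459}{2} = - \frac{452772}{1987}$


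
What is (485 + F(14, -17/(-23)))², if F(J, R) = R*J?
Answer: 129800449/529 ≈ 2.4537e+5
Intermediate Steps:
F(J, R) = J*R
(485 + F(14, -17/(-23)))² = (485 + 14*(-17/(-23)))² = (485 + 14*(-17*(-1/23)))² = (485 + 14*(17/23))² = (485 + 238/23)² = (11393/23)² = 129800449/529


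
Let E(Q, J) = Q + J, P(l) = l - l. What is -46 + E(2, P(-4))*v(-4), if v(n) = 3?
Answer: -40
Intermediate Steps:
P(l) = 0
E(Q, J) = J + Q
-46 + E(2, P(-4))*v(-4) = -46 + (0 + 2)*3 = -46 + 2*3 = -46 + 6 = -40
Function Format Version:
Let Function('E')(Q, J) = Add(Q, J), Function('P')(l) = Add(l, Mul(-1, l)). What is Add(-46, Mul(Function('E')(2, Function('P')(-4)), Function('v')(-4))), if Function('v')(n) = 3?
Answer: -40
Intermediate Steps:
Function('P')(l) = 0
Function('E')(Q, J) = Add(J, Q)
Add(-46, Mul(Function('E')(2, Function('P')(-4)), Function('v')(-4))) = Add(-46, Mul(Add(0, 2), 3)) = Add(-46, Mul(2, 3)) = Add(-46, 6) = -40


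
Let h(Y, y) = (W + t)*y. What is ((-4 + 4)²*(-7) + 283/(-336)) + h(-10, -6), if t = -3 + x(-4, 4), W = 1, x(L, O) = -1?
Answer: 5765/336 ≈ 17.158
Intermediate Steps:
t = -4 (t = -3 - 1 = -4)
h(Y, y) = -3*y (h(Y, y) = (1 - 4)*y = -3*y)
((-4 + 4)²*(-7) + 283/(-336)) + h(-10, -6) = ((-4 + 4)²*(-7) + 283/(-336)) - 3*(-6) = (0²*(-7) + 283*(-1/336)) + 18 = (0*(-7) - 283/336) + 18 = (0 - 283/336) + 18 = -283/336 + 18 = 5765/336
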